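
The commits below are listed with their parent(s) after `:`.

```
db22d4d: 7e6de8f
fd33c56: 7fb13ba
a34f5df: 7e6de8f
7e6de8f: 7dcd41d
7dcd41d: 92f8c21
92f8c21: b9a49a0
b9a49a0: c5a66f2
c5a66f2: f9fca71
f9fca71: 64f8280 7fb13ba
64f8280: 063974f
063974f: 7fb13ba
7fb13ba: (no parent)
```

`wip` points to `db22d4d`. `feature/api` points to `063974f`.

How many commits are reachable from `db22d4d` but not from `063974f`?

Reachable from db22d4d: {063974f, 64f8280, 7dcd41d, 7e6de8f, 7fb13ba, 92f8c21, b9a49a0, c5a66f2, db22d4d, f9fca71}.
Reachable from 063974f: {063974f, 7fb13ba}.
In db22d4d's history but not 063974f's: {64f8280, 7dcd41d, 7e6de8f, 92f8c21, b9a49a0, c5a66f2, db22d4d, f9fca71} — 8 commits.

8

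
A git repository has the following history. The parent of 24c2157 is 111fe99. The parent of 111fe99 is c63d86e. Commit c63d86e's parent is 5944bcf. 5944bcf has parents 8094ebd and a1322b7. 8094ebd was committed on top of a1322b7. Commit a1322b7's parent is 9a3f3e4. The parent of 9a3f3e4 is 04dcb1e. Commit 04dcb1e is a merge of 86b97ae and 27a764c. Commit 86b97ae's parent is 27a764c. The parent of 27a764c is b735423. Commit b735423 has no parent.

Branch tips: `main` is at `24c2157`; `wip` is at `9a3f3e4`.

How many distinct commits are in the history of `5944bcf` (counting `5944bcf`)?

8

Walking parent pointers from 5944bcf: reachable set = {04dcb1e, 27a764c, 5944bcf, 8094ebd, 86b97ae, 9a3f3e4, a1322b7, b735423}.
That is 8 commits.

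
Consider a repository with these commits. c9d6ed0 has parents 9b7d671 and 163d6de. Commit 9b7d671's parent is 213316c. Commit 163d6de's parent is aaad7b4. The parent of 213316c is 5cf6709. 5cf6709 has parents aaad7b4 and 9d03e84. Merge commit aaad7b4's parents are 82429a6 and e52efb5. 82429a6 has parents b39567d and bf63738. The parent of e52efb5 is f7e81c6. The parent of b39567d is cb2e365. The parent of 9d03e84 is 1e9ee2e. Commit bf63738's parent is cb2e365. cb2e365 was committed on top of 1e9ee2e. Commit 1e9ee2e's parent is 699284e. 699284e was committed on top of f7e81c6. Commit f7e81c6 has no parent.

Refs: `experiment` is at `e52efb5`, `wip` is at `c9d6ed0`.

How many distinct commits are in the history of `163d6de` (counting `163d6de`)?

Walking parent pointers from 163d6de: reachable set = {163d6de, 1e9ee2e, 699284e, 82429a6, aaad7b4, b39567d, bf63738, cb2e365, e52efb5, f7e81c6}.
That is 10 commits.

10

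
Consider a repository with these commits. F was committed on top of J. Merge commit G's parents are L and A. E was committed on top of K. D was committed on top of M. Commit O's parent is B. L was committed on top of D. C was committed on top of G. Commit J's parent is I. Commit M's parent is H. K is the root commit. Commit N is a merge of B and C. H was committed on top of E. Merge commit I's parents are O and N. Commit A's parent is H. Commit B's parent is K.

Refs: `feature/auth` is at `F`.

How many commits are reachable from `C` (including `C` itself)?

Walking parent pointers from C: reachable set = {A, C, D, E, G, H, K, L, M}.
That is 9 commits.

9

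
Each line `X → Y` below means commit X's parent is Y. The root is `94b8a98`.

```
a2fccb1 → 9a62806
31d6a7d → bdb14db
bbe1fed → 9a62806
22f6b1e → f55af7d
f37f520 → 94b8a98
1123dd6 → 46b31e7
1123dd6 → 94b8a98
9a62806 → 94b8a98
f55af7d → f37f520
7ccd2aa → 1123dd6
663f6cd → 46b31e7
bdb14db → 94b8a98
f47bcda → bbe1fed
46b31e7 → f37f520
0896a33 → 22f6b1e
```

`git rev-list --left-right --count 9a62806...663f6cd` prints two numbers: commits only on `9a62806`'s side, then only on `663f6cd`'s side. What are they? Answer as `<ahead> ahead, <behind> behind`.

1 ahead, 3 behind

Reachable from 9a62806: {94b8a98, 9a62806}.
Reachable from 663f6cd: {46b31e7, 663f6cd, 94b8a98, f37f520}.
Only in 9a62806's history (ahead): {9a62806} — 1.
Only in 663f6cd's history (behind): {46b31e7, 663f6cd, f37f520} — 3.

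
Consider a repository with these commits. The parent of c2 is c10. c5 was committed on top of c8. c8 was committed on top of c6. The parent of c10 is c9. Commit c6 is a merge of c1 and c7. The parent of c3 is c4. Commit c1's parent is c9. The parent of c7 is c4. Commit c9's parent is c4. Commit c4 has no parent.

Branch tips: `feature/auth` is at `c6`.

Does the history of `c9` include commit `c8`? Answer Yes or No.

No

Ancestors of c9: {c4, c9}.
c8 is not in that set, so it is not an ancestor of c9.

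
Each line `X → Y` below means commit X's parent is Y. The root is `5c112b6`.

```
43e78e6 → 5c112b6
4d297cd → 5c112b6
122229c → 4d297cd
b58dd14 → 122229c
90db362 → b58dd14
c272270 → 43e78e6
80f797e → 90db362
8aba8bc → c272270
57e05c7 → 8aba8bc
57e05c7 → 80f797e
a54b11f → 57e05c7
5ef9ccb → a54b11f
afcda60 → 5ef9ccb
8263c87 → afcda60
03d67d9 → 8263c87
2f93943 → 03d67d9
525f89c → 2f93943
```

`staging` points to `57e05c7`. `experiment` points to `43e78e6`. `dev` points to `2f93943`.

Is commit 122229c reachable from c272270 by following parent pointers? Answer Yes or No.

Ancestors of c272270: {43e78e6, 5c112b6, c272270}.
122229c is not in that set, so it is not an ancestor of c272270.

No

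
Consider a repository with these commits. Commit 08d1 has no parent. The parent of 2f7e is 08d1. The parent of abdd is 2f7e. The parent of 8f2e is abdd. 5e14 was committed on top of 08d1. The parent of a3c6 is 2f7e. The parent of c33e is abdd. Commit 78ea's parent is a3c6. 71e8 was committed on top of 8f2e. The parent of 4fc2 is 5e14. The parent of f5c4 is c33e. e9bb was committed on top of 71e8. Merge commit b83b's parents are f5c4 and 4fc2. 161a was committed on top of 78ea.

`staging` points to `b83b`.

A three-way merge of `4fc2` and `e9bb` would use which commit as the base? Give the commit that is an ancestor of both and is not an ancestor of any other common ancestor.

Ancestors of 4fc2: {08d1, 4fc2, 5e14}.
Ancestors of e9bb: {08d1, 2f7e, 71e8, 8f2e, abdd, e9bb}.
Common ancestors: {08d1}.
The only common ancestor is 08d1, so it is the merge base.

08d1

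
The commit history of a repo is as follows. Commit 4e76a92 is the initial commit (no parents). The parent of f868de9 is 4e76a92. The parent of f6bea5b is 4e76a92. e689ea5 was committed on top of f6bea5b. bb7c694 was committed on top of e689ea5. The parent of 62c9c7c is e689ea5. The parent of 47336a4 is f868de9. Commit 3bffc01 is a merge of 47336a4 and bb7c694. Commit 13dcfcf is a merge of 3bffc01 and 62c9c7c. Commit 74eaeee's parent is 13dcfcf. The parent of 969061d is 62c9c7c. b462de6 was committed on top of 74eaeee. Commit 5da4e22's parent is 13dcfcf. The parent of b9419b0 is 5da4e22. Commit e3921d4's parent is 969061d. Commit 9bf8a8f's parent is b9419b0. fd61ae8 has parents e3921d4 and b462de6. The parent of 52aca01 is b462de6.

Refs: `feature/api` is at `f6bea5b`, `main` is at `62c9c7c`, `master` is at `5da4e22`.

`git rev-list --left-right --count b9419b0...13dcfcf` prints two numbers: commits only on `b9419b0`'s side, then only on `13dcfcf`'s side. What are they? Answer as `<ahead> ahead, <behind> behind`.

2 ahead, 0 behind

Reachable from b9419b0: {13dcfcf, 3bffc01, 47336a4, 4e76a92, 5da4e22, 62c9c7c, b9419b0, bb7c694, e689ea5, f6bea5b, f868de9}.
Reachable from 13dcfcf: {13dcfcf, 3bffc01, 47336a4, 4e76a92, 62c9c7c, bb7c694, e689ea5, f6bea5b, f868de9}.
Only in b9419b0's history (ahead): {5da4e22, b9419b0} — 2.
Only in 13dcfcf's history (behind): {} — 0.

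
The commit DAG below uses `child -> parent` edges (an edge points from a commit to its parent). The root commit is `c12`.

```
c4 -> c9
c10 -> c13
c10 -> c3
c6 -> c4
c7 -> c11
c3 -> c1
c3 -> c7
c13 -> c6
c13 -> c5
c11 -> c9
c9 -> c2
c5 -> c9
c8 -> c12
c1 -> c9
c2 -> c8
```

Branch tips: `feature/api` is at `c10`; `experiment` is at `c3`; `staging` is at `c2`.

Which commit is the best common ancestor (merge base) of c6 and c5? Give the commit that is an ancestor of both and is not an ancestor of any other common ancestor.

c9

Ancestors of c6: {c12, c2, c4, c6, c8, c9}.
Ancestors of c5: {c12, c2, c5, c8, c9}.
Common ancestors: {c12, c2, c8, c9}.
Among these, c9 is not an ancestor of any other common ancestor — it is the merge base.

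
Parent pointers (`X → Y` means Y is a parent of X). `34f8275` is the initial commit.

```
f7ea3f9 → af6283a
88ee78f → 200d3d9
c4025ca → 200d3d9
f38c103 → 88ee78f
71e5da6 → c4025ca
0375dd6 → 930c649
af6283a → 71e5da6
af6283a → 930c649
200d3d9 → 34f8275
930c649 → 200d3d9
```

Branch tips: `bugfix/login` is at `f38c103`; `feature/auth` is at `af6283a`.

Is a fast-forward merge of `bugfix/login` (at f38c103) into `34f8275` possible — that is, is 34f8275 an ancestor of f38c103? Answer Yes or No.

Yes

A fast-forward from 34f8275 to f38c103 is possible iff 34f8275 is an ancestor of f38c103.
Ancestors of f38c103: {200d3d9, 34f8275, 88ee78f, f38c103}.
34f8275 is among them, so fast-forward is possible.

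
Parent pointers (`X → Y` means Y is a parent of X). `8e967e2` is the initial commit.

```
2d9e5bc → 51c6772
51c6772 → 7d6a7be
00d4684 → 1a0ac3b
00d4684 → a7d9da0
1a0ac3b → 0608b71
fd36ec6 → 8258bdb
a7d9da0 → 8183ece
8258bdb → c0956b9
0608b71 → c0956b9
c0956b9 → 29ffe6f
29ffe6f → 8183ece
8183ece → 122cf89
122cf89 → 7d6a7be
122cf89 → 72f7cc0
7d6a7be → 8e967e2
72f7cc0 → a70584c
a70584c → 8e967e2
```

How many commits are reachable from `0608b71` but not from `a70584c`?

Reachable from 0608b71: {0608b71, 122cf89, 29ffe6f, 72f7cc0, 7d6a7be, 8183ece, 8e967e2, a70584c, c0956b9}.
Reachable from a70584c: {8e967e2, a70584c}.
In 0608b71's history but not a70584c's: {0608b71, 122cf89, 29ffe6f, 72f7cc0, 7d6a7be, 8183ece, c0956b9} — 7 commits.

7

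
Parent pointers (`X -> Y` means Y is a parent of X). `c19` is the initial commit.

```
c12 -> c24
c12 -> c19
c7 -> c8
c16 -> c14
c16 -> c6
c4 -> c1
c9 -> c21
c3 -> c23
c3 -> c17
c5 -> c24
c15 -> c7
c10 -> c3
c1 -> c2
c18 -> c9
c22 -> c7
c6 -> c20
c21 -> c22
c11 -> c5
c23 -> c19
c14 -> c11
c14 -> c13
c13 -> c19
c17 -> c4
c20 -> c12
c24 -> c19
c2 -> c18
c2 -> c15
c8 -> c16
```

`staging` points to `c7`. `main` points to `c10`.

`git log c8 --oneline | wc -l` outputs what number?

Walking parent pointers from c8: reachable set = {c11, c12, c13, c14, c16, c19, c20, c24, c5, c6, c8}.
That is 11 commits.

11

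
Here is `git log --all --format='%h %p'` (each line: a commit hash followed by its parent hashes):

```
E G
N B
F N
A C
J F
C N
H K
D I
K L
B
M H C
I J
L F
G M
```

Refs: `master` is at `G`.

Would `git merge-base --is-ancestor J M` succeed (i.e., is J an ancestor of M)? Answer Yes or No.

Ancestors of M: {B, C, F, H, K, L, M, N}.
J is not in that set, so it is not an ancestor of M.

No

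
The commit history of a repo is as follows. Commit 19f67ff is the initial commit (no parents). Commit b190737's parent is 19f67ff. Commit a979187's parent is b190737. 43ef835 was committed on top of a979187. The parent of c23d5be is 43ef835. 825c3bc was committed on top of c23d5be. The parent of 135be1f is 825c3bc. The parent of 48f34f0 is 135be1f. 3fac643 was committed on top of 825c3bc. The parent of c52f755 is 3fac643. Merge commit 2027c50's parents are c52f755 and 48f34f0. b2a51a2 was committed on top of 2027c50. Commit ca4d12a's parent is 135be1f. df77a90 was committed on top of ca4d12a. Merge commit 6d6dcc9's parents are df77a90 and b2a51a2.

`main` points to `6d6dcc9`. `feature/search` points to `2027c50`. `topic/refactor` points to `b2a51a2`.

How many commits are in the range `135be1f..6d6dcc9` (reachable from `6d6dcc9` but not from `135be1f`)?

Reachable from 6d6dcc9: {135be1f, 19f67ff, 2027c50, 3fac643, 43ef835, 48f34f0, 6d6dcc9, 825c3bc, a979187, b190737, b2a51a2, c23d5be, c52f755, ca4d12a, df77a90}.
Reachable from 135be1f: {135be1f, 19f67ff, 43ef835, 825c3bc, a979187, b190737, c23d5be}.
In 6d6dcc9's history but not 135be1f's: {2027c50, 3fac643, 48f34f0, 6d6dcc9, b2a51a2, c52f755, ca4d12a, df77a90} — 8 commits.

8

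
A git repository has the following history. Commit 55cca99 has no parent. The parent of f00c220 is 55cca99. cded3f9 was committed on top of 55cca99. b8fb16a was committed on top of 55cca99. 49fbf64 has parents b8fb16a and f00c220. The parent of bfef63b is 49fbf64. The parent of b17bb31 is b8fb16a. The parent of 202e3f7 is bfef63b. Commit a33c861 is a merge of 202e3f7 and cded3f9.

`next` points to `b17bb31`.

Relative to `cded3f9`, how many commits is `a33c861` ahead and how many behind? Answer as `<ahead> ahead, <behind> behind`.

6 ahead, 0 behind

Reachable from a33c861: {202e3f7, 49fbf64, 55cca99, a33c861, b8fb16a, bfef63b, cded3f9, f00c220}.
Reachable from cded3f9: {55cca99, cded3f9}.
Only in a33c861's history (ahead): {202e3f7, 49fbf64, a33c861, b8fb16a, bfef63b, f00c220} — 6.
Only in cded3f9's history (behind): {} — 0.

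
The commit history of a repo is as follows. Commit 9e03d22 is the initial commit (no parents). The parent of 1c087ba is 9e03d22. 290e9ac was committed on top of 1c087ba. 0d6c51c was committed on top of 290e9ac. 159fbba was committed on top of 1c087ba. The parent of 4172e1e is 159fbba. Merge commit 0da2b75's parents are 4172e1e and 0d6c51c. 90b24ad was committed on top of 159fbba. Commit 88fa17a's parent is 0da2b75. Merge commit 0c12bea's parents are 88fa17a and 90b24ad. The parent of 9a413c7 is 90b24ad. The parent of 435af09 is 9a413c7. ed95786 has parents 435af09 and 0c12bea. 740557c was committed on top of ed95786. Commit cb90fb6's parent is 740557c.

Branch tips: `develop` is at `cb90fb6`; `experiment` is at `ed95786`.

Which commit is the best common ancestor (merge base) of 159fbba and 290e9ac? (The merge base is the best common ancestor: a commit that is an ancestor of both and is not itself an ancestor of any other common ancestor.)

1c087ba

Ancestors of 159fbba: {159fbba, 1c087ba, 9e03d22}.
Ancestors of 290e9ac: {1c087ba, 290e9ac, 9e03d22}.
Common ancestors: {1c087ba, 9e03d22}.
Among these, 1c087ba is not an ancestor of any other common ancestor — it is the merge base.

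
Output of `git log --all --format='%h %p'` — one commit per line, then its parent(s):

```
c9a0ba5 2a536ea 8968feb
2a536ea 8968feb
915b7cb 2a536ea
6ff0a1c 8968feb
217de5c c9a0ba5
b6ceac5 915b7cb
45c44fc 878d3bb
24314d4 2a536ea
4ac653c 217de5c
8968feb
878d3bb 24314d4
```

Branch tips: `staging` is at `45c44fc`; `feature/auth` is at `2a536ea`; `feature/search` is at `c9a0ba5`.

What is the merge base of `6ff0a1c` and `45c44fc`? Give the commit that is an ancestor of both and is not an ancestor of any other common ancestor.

8968feb

Ancestors of 6ff0a1c: {6ff0a1c, 8968feb}.
Ancestors of 45c44fc: {24314d4, 2a536ea, 45c44fc, 878d3bb, 8968feb}.
Common ancestors: {8968feb}.
The only common ancestor is 8968feb, so it is the merge base.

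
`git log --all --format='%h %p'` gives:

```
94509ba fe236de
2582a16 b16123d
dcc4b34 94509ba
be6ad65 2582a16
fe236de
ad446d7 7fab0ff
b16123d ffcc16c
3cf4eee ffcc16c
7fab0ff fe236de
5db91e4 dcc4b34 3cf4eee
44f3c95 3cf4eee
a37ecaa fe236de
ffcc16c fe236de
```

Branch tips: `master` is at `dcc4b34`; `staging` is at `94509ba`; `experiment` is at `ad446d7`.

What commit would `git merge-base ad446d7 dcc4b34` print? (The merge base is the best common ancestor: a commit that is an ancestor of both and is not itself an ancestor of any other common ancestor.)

fe236de

Ancestors of ad446d7: {7fab0ff, ad446d7, fe236de}.
Ancestors of dcc4b34: {94509ba, dcc4b34, fe236de}.
Common ancestors: {fe236de}.
The only common ancestor is fe236de, so it is the merge base.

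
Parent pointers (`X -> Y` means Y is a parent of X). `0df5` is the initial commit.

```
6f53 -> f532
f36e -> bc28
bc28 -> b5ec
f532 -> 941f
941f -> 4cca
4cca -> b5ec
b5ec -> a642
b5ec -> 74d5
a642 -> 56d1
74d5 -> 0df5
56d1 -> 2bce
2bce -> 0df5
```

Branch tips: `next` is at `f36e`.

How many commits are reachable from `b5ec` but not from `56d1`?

Reachable from b5ec: {0df5, 2bce, 56d1, 74d5, a642, b5ec}.
Reachable from 56d1: {0df5, 2bce, 56d1}.
In b5ec's history but not 56d1's: {74d5, a642, b5ec} — 3 commits.

3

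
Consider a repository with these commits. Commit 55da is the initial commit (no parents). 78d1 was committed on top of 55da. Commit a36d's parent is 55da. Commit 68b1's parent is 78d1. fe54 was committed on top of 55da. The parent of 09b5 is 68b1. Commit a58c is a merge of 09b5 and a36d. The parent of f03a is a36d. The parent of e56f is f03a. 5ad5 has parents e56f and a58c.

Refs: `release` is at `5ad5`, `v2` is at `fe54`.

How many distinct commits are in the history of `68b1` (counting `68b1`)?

3

Walking parent pointers from 68b1: reachable set = {55da, 68b1, 78d1}.
That is 3 commits.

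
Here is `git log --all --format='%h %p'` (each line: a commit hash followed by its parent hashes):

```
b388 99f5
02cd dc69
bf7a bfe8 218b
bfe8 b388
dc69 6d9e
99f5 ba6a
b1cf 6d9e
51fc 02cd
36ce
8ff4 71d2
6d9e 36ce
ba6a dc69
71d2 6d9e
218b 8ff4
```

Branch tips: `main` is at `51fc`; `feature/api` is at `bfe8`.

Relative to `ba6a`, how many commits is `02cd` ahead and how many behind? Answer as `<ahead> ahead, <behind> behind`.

Reachable from 02cd: {02cd, 36ce, 6d9e, dc69}.
Reachable from ba6a: {36ce, 6d9e, ba6a, dc69}.
Only in 02cd's history (ahead): {02cd} — 1.
Only in ba6a's history (behind): {ba6a} — 1.

1 ahead, 1 behind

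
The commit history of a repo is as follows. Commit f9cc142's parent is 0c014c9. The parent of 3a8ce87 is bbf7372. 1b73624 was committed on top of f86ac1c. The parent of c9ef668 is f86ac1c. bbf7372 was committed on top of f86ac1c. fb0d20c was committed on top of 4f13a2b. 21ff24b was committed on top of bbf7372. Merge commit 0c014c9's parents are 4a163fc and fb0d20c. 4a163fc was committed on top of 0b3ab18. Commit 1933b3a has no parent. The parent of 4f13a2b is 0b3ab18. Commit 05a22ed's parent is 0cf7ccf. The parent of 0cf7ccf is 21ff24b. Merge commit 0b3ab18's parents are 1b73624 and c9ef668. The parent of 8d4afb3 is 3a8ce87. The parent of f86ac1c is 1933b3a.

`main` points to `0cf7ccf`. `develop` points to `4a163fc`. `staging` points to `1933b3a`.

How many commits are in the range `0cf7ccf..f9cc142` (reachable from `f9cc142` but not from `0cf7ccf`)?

Reachable from f9cc142: {0b3ab18, 0c014c9, 1933b3a, 1b73624, 4a163fc, 4f13a2b, c9ef668, f86ac1c, f9cc142, fb0d20c}.
Reachable from 0cf7ccf: {0cf7ccf, 1933b3a, 21ff24b, bbf7372, f86ac1c}.
In f9cc142's history but not 0cf7ccf's: {0b3ab18, 0c014c9, 1b73624, 4a163fc, 4f13a2b, c9ef668, f9cc142, fb0d20c} — 8 commits.

8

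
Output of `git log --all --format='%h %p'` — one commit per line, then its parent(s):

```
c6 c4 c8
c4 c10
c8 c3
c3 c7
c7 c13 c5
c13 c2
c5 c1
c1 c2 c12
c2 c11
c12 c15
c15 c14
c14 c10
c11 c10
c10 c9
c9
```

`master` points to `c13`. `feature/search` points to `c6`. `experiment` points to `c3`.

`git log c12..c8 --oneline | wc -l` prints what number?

8

Reachable from c8: {c1, c10, c11, c12, c13, c14, c15, c2, c3, c5, c7, c8, c9}.
Reachable from c12: {c10, c12, c14, c15, c9}.
In c8's history but not c12's: {c1, c11, c13, c2, c3, c5, c7, c8} — 8 commits.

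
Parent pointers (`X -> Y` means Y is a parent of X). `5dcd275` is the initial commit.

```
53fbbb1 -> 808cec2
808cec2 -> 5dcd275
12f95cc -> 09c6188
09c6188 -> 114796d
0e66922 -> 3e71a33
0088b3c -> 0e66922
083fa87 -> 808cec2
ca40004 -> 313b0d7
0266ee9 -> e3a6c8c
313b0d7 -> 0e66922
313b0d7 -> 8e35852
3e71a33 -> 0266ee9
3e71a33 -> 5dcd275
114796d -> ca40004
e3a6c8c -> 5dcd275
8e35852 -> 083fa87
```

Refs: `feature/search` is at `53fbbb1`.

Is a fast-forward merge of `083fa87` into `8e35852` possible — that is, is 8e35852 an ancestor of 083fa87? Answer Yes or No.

No

A fast-forward from 8e35852 to 083fa87 is possible iff 8e35852 is an ancestor of 083fa87.
Ancestors of 083fa87: {083fa87, 5dcd275, 808cec2}.
8e35852 is not among them, so fast-forward is not possible.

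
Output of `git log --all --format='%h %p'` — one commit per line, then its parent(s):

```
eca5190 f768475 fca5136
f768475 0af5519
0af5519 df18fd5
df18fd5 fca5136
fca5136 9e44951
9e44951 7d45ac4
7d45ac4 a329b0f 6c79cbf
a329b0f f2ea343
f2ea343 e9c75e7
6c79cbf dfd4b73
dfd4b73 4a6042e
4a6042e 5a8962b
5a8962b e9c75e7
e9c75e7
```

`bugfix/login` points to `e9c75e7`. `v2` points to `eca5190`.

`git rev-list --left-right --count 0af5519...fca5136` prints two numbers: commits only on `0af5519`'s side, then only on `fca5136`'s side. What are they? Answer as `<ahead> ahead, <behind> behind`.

Reachable from 0af5519: {0af5519, 4a6042e, 5a8962b, 6c79cbf, 7d45ac4, 9e44951, a329b0f, df18fd5, dfd4b73, e9c75e7, f2ea343, fca5136}.
Reachable from fca5136: {4a6042e, 5a8962b, 6c79cbf, 7d45ac4, 9e44951, a329b0f, dfd4b73, e9c75e7, f2ea343, fca5136}.
Only in 0af5519's history (ahead): {0af5519, df18fd5} — 2.
Only in fca5136's history (behind): {} — 0.

2 ahead, 0 behind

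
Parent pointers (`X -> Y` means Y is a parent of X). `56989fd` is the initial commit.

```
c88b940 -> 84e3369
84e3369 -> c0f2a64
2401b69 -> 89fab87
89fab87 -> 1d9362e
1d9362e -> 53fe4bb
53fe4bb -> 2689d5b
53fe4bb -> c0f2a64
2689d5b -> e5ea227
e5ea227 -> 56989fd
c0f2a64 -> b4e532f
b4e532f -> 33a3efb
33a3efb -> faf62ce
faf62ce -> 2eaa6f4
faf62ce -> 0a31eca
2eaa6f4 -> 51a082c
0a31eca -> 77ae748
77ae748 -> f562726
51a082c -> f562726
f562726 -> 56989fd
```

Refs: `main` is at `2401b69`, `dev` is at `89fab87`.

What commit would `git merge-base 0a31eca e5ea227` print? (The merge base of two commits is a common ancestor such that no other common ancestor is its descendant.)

56989fd

Ancestors of 0a31eca: {0a31eca, 56989fd, 77ae748, f562726}.
Ancestors of e5ea227: {56989fd, e5ea227}.
Common ancestors: {56989fd}.
The only common ancestor is 56989fd, so it is the merge base.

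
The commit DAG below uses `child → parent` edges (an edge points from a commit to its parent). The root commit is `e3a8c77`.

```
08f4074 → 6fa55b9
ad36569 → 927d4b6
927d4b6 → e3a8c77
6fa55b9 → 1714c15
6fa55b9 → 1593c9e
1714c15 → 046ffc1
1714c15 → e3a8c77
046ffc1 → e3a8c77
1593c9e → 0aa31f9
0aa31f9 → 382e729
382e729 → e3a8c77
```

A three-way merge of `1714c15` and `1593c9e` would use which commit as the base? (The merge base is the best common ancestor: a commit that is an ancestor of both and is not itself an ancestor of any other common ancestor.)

Ancestors of 1714c15: {046ffc1, 1714c15, e3a8c77}.
Ancestors of 1593c9e: {0aa31f9, 1593c9e, 382e729, e3a8c77}.
Common ancestors: {e3a8c77}.
The only common ancestor is e3a8c77, so it is the merge base.

e3a8c77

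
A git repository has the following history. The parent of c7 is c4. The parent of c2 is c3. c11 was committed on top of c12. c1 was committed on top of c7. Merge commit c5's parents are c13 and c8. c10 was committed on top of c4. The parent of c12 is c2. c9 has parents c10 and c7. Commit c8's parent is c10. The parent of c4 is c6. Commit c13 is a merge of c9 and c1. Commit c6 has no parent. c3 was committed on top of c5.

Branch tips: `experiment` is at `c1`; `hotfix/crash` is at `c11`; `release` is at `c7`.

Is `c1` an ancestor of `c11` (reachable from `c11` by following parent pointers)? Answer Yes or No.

Yes

Ancestors of c11 (commits reachable by following parents): {c1, c10, c11, c12, c13, c2, c3, c4, c5, c6, c7, c8, c9}.
c1 is in that set, so it is an ancestor of c11.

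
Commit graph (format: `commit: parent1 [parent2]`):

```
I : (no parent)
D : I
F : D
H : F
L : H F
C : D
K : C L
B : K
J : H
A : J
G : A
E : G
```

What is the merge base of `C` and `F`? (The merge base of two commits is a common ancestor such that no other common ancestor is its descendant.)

D

Ancestors of C: {C, D, I}.
Ancestors of F: {D, F, I}.
Common ancestors: {D, I}.
Among these, D is not an ancestor of any other common ancestor — it is the merge base.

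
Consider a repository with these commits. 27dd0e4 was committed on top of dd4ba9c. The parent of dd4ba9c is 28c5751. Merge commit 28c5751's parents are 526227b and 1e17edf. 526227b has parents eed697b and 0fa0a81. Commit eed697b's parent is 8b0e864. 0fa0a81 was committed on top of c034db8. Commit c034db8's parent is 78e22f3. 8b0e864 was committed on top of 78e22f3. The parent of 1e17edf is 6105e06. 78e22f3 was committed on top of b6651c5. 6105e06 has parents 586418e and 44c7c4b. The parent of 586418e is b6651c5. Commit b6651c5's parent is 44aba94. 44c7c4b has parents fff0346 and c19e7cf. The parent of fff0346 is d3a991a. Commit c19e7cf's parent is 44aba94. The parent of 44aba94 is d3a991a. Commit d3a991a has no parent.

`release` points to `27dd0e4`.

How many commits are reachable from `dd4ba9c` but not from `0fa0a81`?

11

Reachable from dd4ba9c: {0fa0a81, 1e17edf, 28c5751, 44aba94, 44c7c4b, 526227b, 586418e, 6105e06, 78e22f3, 8b0e864, b6651c5, c034db8, c19e7cf, d3a991a, dd4ba9c, eed697b, fff0346}.
Reachable from 0fa0a81: {0fa0a81, 44aba94, 78e22f3, b6651c5, c034db8, d3a991a}.
In dd4ba9c's history but not 0fa0a81's: {1e17edf, 28c5751, 44c7c4b, 526227b, 586418e, 6105e06, 8b0e864, c19e7cf, dd4ba9c, eed697b, fff0346} — 11 commits.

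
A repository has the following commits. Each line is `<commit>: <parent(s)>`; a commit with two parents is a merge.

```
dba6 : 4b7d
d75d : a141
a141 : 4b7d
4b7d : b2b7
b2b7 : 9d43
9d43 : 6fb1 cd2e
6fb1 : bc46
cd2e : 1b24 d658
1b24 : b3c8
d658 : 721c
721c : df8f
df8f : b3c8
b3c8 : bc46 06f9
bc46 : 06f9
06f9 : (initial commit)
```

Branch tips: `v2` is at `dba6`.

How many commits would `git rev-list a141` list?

13

Walking parent pointers from a141: reachable set = {06f9, 1b24, 4b7d, 6fb1, 721c, 9d43, a141, b2b7, b3c8, bc46, cd2e, d658, df8f}.
That is 13 commits.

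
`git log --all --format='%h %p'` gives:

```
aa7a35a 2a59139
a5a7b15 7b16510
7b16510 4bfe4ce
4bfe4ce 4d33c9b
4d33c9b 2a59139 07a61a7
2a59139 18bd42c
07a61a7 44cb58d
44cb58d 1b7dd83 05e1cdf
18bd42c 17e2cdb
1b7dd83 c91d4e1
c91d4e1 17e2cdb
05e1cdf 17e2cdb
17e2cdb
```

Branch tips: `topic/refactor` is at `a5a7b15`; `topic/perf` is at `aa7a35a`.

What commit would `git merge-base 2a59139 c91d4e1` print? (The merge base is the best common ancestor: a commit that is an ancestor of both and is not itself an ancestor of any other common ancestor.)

Ancestors of 2a59139: {17e2cdb, 18bd42c, 2a59139}.
Ancestors of c91d4e1: {17e2cdb, c91d4e1}.
Common ancestors: {17e2cdb}.
The only common ancestor is 17e2cdb, so it is the merge base.

17e2cdb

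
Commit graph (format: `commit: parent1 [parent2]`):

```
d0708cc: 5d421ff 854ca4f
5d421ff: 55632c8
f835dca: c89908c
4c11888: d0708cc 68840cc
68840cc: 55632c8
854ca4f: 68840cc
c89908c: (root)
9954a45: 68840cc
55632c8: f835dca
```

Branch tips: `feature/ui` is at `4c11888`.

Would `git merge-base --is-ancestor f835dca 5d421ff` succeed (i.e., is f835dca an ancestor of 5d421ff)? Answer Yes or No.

Yes

Ancestors of 5d421ff (commits reachable by following parents): {55632c8, 5d421ff, c89908c, f835dca}.
f835dca is in that set, so it is an ancestor of 5d421ff.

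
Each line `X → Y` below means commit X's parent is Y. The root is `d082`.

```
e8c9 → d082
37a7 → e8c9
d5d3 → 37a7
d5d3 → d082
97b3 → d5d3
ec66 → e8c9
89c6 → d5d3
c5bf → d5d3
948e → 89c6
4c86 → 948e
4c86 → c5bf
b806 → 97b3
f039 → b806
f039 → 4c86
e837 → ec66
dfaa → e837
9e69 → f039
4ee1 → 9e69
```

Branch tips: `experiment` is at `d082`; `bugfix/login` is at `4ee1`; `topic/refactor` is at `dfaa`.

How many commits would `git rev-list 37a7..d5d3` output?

Reachable from d5d3: {37a7, d082, d5d3, e8c9}.
Reachable from 37a7: {37a7, d082, e8c9}.
In d5d3's history but not 37a7's: {d5d3} — 1 commit.

1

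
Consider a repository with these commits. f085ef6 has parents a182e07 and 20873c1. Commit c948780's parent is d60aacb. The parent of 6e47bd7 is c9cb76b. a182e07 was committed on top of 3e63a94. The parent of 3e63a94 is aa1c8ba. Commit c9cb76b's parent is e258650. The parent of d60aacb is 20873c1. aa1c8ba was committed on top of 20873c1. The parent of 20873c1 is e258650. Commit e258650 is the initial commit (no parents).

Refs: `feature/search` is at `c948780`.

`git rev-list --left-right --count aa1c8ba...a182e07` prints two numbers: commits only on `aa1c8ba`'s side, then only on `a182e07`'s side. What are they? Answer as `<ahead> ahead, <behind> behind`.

0 ahead, 2 behind

Reachable from aa1c8ba: {20873c1, aa1c8ba, e258650}.
Reachable from a182e07: {20873c1, 3e63a94, a182e07, aa1c8ba, e258650}.
Only in aa1c8ba's history (ahead): {} — 0.
Only in a182e07's history (behind): {3e63a94, a182e07} — 2.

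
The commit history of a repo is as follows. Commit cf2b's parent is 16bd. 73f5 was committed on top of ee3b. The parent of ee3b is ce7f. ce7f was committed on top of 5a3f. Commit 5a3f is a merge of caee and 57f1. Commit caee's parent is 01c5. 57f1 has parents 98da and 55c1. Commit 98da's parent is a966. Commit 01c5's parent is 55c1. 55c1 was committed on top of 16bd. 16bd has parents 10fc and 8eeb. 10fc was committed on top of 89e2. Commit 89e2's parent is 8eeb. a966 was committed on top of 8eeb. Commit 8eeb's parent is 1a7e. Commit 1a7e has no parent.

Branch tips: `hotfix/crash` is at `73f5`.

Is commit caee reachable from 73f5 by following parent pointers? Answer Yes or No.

Yes

Ancestors of 73f5 (commits reachable by following parents): {01c5, 10fc, 16bd, 1a7e, 55c1, 57f1, 5a3f, 73f5, 89e2, 8eeb, 98da, a966, caee, ce7f, ee3b}.
caee is in that set, so it is an ancestor of 73f5.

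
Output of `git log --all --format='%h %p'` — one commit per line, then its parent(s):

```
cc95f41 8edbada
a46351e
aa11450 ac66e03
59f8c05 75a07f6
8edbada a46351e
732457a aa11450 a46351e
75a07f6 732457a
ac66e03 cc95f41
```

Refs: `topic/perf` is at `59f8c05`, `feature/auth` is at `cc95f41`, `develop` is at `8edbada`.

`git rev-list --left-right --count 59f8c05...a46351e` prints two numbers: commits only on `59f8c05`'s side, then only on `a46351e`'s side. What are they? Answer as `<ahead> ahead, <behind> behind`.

7 ahead, 0 behind

Reachable from 59f8c05: {59f8c05, 732457a, 75a07f6, 8edbada, a46351e, aa11450, ac66e03, cc95f41}.
Reachable from a46351e: {a46351e}.
Only in 59f8c05's history (ahead): {59f8c05, 732457a, 75a07f6, 8edbada, aa11450, ac66e03, cc95f41} — 7.
Only in a46351e's history (behind): {} — 0.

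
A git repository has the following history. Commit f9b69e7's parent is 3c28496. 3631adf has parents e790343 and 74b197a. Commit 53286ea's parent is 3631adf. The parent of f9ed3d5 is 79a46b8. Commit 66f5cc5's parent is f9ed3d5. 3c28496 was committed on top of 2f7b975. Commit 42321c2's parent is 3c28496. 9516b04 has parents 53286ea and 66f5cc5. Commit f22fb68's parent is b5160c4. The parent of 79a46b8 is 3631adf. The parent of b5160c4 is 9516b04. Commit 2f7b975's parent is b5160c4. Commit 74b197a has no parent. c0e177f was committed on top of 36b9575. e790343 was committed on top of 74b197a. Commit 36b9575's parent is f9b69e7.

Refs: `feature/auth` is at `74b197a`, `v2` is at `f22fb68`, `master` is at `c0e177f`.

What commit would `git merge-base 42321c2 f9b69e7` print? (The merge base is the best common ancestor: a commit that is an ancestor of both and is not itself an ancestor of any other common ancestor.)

3c28496

Ancestors of 42321c2: {2f7b975, 3631adf, 3c28496, 42321c2, 53286ea, 66f5cc5, 74b197a, 79a46b8, 9516b04, b5160c4, e790343, f9ed3d5}.
Ancestors of f9b69e7: {2f7b975, 3631adf, 3c28496, 53286ea, 66f5cc5, 74b197a, 79a46b8, 9516b04, b5160c4, e790343, f9b69e7, f9ed3d5}.
Common ancestors: {2f7b975, 3631adf, 3c28496, 53286ea, 66f5cc5, 74b197a, 79a46b8, 9516b04, b5160c4, e790343, f9ed3d5}.
Among these, 3c28496 is not an ancestor of any other common ancestor — it is the merge base.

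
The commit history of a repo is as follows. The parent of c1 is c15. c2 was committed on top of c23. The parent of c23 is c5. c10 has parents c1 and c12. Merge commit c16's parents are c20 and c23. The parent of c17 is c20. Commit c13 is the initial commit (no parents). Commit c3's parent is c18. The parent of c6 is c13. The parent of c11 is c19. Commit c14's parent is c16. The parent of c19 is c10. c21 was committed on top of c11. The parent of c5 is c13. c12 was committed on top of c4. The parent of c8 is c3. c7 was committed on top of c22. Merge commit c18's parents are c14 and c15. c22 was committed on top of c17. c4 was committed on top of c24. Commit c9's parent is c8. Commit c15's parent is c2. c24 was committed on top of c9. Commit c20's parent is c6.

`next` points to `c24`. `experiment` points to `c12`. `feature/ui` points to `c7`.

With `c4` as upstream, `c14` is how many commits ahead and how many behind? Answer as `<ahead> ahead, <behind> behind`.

Reachable from c14: {c13, c14, c16, c20, c23, c5, c6}.
Reachable from c4: {c13, c14, c15, c16, c18, c2, c20, c23, c24, c3, c4, c5, c6, c8, c9}.
Only in c14's history (ahead): {} — 0.
Only in c4's history (behind): {c15, c18, c2, c24, c3, c4, c8, c9} — 8.

0 ahead, 8 behind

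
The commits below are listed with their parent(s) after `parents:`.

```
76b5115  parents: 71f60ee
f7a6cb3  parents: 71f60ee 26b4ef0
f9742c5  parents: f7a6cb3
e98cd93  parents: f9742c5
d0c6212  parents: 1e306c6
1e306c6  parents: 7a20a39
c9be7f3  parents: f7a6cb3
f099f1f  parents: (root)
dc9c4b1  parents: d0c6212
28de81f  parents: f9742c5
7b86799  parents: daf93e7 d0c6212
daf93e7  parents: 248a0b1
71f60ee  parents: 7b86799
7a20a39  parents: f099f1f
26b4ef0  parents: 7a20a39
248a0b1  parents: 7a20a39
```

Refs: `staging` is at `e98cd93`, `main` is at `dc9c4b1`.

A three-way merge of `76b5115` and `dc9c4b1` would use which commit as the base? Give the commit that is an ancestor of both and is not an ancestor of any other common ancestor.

Ancestors of 76b5115: {1e306c6, 248a0b1, 71f60ee, 76b5115, 7a20a39, 7b86799, d0c6212, daf93e7, f099f1f}.
Ancestors of dc9c4b1: {1e306c6, 7a20a39, d0c6212, dc9c4b1, f099f1f}.
Common ancestors: {1e306c6, 7a20a39, d0c6212, f099f1f}.
Among these, d0c6212 is not an ancestor of any other common ancestor — it is the merge base.

d0c6212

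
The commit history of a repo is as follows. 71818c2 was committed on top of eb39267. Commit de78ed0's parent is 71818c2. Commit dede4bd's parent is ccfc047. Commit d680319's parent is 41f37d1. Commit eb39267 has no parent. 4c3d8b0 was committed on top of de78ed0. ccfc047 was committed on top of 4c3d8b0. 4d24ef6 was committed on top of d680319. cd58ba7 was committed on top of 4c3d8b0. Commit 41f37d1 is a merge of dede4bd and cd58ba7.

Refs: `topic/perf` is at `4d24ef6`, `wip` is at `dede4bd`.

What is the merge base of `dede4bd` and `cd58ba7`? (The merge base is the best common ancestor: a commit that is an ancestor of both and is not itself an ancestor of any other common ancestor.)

Ancestors of dede4bd: {4c3d8b0, 71818c2, ccfc047, de78ed0, dede4bd, eb39267}.
Ancestors of cd58ba7: {4c3d8b0, 71818c2, cd58ba7, de78ed0, eb39267}.
Common ancestors: {4c3d8b0, 71818c2, de78ed0, eb39267}.
Among these, 4c3d8b0 is not an ancestor of any other common ancestor — it is the merge base.

4c3d8b0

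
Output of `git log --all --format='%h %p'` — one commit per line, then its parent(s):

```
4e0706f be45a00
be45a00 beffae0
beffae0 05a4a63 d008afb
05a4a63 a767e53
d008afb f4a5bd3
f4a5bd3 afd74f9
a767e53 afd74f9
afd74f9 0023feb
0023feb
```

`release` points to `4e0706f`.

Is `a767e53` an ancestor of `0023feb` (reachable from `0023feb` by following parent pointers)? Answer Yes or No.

No

Ancestors of 0023feb: {0023feb}.
a767e53 is not in that set, so it is not an ancestor of 0023feb.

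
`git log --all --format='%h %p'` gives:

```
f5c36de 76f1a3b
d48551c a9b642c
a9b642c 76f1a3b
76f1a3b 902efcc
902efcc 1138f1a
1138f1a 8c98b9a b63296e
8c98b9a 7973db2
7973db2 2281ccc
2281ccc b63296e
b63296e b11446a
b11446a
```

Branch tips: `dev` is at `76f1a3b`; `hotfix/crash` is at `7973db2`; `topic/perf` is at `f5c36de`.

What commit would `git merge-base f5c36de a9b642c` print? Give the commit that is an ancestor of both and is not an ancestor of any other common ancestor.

Ancestors of f5c36de: {1138f1a, 2281ccc, 76f1a3b, 7973db2, 8c98b9a, 902efcc, b11446a, b63296e, f5c36de}.
Ancestors of a9b642c: {1138f1a, 2281ccc, 76f1a3b, 7973db2, 8c98b9a, 902efcc, a9b642c, b11446a, b63296e}.
Common ancestors: {1138f1a, 2281ccc, 76f1a3b, 7973db2, 8c98b9a, 902efcc, b11446a, b63296e}.
Among these, 76f1a3b is not an ancestor of any other common ancestor — it is the merge base.

76f1a3b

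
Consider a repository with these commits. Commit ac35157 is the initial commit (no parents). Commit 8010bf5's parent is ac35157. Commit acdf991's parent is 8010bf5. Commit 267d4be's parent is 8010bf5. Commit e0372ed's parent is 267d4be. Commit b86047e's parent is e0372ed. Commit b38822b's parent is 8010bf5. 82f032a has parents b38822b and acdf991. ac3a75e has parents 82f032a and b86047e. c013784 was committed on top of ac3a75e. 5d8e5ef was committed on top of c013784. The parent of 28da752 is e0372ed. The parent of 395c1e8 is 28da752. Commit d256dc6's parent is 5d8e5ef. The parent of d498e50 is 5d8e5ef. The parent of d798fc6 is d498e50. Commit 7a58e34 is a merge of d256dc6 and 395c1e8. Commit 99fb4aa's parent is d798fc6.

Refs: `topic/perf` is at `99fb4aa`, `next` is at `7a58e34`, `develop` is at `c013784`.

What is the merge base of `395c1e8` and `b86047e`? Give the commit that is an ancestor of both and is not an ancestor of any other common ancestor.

e0372ed

Ancestors of 395c1e8: {267d4be, 28da752, 395c1e8, 8010bf5, ac35157, e0372ed}.
Ancestors of b86047e: {267d4be, 8010bf5, ac35157, b86047e, e0372ed}.
Common ancestors: {267d4be, 8010bf5, ac35157, e0372ed}.
Among these, e0372ed is not an ancestor of any other common ancestor — it is the merge base.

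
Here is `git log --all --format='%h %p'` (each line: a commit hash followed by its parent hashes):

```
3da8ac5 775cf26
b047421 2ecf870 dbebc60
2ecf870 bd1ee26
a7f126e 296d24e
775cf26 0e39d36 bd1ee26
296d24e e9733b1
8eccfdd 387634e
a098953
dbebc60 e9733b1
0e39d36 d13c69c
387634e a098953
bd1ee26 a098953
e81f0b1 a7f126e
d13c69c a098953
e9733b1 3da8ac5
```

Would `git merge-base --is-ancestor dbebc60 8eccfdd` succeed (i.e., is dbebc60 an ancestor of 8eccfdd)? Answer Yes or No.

Ancestors of 8eccfdd: {387634e, 8eccfdd, a098953}.
dbebc60 is not in that set, so it is not an ancestor of 8eccfdd.

No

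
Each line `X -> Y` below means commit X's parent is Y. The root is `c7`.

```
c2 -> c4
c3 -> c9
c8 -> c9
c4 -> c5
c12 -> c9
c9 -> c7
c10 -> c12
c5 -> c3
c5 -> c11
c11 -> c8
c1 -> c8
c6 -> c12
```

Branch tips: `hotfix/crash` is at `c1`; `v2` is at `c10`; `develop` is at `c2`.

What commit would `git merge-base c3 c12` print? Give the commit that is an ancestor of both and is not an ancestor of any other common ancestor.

c9

Ancestors of c3: {c3, c7, c9}.
Ancestors of c12: {c12, c7, c9}.
Common ancestors: {c7, c9}.
Among these, c9 is not an ancestor of any other common ancestor — it is the merge base.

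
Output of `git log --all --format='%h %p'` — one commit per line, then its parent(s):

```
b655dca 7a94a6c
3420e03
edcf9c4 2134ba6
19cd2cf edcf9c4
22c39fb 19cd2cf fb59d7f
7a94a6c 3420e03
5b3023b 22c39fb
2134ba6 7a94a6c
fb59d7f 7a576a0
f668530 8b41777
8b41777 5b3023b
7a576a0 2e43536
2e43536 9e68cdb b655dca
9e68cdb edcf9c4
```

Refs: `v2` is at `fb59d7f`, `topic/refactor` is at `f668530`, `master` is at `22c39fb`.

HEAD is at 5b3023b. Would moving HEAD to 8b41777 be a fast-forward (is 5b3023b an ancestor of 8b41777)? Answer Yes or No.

Yes

A fast-forward from 5b3023b to 8b41777 is possible iff 5b3023b is an ancestor of 8b41777.
Ancestors of 8b41777: {19cd2cf, 2134ba6, 22c39fb, 2e43536, 3420e03, 5b3023b, 7a576a0, 7a94a6c, 8b41777, 9e68cdb, b655dca, edcf9c4, fb59d7f}.
5b3023b is among them, so fast-forward is possible.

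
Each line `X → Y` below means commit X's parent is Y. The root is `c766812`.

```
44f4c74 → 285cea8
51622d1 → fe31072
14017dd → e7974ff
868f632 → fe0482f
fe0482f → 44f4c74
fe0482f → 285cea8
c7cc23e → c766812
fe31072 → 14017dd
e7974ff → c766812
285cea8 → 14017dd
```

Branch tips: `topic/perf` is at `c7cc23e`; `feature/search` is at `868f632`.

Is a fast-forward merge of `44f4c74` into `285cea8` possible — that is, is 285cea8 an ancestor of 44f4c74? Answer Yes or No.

Yes

A fast-forward from 285cea8 to 44f4c74 is possible iff 285cea8 is an ancestor of 44f4c74.
Ancestors of 44f4c74: {14017dd, 285cea8, 44f4c74, c766812, e7974ff}.
285cea8 is among them, so fast-forward is possible.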